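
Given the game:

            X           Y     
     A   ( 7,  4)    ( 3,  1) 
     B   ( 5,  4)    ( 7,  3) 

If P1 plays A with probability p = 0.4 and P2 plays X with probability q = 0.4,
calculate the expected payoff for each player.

E[P1] = 5.56, E[P2] = 2.92

Work:
E[P1] = p·q·π₁(A,X) + p·(1-q)·π₁(A,Y) + (1-p)·q·π₁(B,X) + (1-p)·(1-q)·π₁(B,Y)
= 0.4·0.4·7 + 0.4·0.6·3 + 0.6·0.4·5 + 0.6·0.6·7
= 5.56

E[P2] = 2.92 (similar calculation)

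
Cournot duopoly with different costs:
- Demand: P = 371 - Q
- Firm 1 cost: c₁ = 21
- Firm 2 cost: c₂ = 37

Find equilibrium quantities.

q₁* = 122.0, q₂* = 106.0

Work:
Reaction: q₁ = (371 - 21 - q₂)/2
Reaction: q₂ = (371 - 37 - q₁)/2
Solve simultaneously:
q₁* = (371 - 2×21 + 37)/3 = 122.0
q₂* = (371 - 2×37 + 21)/3 = 106.0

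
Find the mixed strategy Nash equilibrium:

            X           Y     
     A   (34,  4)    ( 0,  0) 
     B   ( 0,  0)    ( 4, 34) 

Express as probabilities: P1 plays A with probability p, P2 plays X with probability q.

p = 0.8947, q = 0.1053

Work:
Find probabilities that make opponent indifferent:
P2 chooses q to make P1 indifferent between A and B
P1 chooses p to make P2 indifferent between X and Y
Mixed NE: P1 plays (A: 0.8947, B: 0.1053), P2 plays (X: 0.1053, Y: 0.8947)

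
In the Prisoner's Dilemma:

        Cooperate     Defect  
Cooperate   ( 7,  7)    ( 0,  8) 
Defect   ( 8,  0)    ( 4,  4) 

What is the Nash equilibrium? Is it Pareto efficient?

(Defect, Defect) is NE; not Pareto efficient

Work:
Defect dominates Cooperate for both players:
If P2 cooperates: Defect (8) > Cooperate (7)
If P2 defects: Defect (4) > Cooperate (0)
NE: (Defect, Defect) with payoff (4, 4)
But (Cooperate, Cooperate) = (7, 7) Pareto dominates (4, 4)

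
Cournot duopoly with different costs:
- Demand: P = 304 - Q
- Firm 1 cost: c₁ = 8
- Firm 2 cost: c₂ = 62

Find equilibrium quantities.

q₁* = 116.67, q₂* = 62.67

Work:
Reaction: q₁ = (304 - 8 - q₂)/2
Reaction: q₂ = (304 - 62 - q₁)/2
Solve simultaneously:
q₁* = (304 - 2×8 + 62)/3 = 116.67
q₂* = (304 - 2×62 + 8)/3 = 62.67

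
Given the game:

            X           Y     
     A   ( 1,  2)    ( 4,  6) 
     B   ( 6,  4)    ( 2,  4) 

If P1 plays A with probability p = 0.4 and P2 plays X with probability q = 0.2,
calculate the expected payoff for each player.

E[P1] = 3.04, E[P2] = 4.48

Work:
E[P1] = p·q·π₁(A,X) + p·(1-q)·π₁(A,Y) + (1-p)·q·π₁(B,X) + (1-p)·(1-q)·π₁(B,Y)
= 0.4·0.2·1 + 0.4·0.8·4 + 0.6·0.2·6 + 0.6·0.8·2
= 3.04

E[P2] = 4.48 (similar calculation)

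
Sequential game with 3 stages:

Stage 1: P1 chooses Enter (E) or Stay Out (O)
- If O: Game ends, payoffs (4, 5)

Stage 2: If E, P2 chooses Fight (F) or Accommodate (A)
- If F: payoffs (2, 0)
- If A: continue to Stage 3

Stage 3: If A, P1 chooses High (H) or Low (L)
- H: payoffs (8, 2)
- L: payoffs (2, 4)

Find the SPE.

SPE: (E, A, H); Outcome (8, 2)

Work:
Stage 3: P1 chooses H (8 vs 2)
Stage 2: P2: F->0, A->2 (anticipating H). Choose A
Stage 1: P1: O->4, E->8 (anticipating A, H). Choose E
SPE path: E -> A -> H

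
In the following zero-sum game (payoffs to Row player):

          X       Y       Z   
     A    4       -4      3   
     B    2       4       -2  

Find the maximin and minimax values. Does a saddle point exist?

Maximin = -2, Minimax = 3, Saddle: False

Work:
Row minimums: [-4, -2] → maximin = -2
Column maximums: [4, 4, 3] → minimax = 3
No saddle point (maximin ≠ minimax). Mixed strategy needed.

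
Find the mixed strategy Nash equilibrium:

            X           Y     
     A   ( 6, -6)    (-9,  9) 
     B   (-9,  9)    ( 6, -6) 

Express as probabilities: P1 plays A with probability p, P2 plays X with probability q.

p = 0.5, q = 0.5

Work:
Find probabilities that make opponent indifferent:
P2 chooses q to make P1 indifferent between A and B
P1 chooses p to make P2 indifferent between X and Y
Mixed NE: P1 plays (A: 0.5, B: 0.5), P2 plays (X: 0.5, Y: 0.5)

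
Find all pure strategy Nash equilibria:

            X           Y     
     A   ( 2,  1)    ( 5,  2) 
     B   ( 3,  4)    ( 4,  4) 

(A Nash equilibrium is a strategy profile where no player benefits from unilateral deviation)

Nash equilibrium: (A, Y), (B, X)

Work:
Best responses:
  P1 vs X: payoffs [2, 3] → best response B (payoff 3)
  P1 vs Y: payoffs [5, 4] → best response A (payoff 5)
  P2 vs A: payoffs [1, 2] → best response Y (payoff 2)
  P2 vs B: payoffs [4, 4] → best response X/Y (payoff 4)
Mutual best responses: (A,Y), (B,X) → Nash equilibria.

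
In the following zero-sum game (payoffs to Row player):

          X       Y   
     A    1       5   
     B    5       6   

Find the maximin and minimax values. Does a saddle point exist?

Maximin = 5, Minimax = 5, Saddle: True

Work:
Row minimums: [1, 5] → maximin = 5
Column maximums: [5, 6] → minimax = 5
Saddle point exists! Game value = 5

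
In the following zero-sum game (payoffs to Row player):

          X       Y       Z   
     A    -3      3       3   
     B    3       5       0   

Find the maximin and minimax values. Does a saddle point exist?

Maximin = 0, Minimax = 3, Saddle: False

Work:
Row minimums: [-3, 0] → maximin = 0
Column maximums: [3, 5, 3] → minimax = 3
No saddle point (maximin ≠ minimax). Mixed strategy needed.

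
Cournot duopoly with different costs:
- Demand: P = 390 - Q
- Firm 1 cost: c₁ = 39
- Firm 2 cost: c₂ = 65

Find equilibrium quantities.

q₁* = 125.67, q₂* = 99.67

Work:
Reaction: q₁ = (390 - 39 - q₂)/2
Reaction: q₂ = (390 - 65 - q₁)/2
Solve simultaneously:
q₁* = (390 - 2×39 + 65)/3 = 125.67
q₂* = (390 - 2×65 + 39)/3 = 99.67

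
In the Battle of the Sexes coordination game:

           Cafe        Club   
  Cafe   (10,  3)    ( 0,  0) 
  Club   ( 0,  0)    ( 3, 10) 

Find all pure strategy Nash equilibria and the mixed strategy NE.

Pure NE: (Cafe, Cafe) and (Club, Club); Mixed NE: p = 0.7692, q = 0.2308

Work:
Check pure NE:
(Cafe, Cafe): (10, 3) - no unilateral deviation beneficial
(Club, Club): (3, 10) - no unilateral deviation beneficial
Mixed NE: P1 plays Cafe with p = 0.7692, P2 plays Cafe with q = 0.2308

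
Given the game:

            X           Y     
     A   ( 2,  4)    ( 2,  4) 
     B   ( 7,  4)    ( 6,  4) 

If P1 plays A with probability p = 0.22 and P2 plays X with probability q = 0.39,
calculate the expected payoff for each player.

E[P1] = 5.4242, E[P2] = 4.0

Work:
E[P1] = p·q·π₁(A,X) + p·(1-q)·π₁(A,Y) + (1-p)·q·π₁(B,X) + (1-p)·(1-q)·π₁(B,Y)
= 0.22·0.39·2 + 0.22·0.61·2 + 0.78·0.39·7 + 0.78·0.61·6
= 5.4242

E[P2] = 4.0 (similar calculation)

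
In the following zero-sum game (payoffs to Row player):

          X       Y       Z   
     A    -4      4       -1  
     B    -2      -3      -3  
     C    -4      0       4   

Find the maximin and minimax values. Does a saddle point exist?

Maximin = -3, Minimax = -2, Saddle: False

Work:
Row minimums: [-4, -3, -4] → maximin = -3
Column maximums: [-2, 4, 4] → minimax = -2
No saddle point (maximin ≠ minimax). Mixed strategy needed.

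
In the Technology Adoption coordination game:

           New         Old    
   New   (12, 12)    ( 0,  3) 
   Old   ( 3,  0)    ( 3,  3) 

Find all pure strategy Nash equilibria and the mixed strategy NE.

Pure NE: (New, New) and (Old, Old); Mixed NE: p = 0.25, q = 0.25

Work:
Check pure NE:
(New, New): (12, 12) - no unilateral deviation beneficial
(Old, Old): (3, 3) - no unilateral deviation beneficial
Mixed NE: P1 plays New with p = 0.25, P2 plays New with q = 0.25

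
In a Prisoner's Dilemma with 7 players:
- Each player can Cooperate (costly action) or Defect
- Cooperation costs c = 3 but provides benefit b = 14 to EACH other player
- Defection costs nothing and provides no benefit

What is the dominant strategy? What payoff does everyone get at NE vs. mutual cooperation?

Dominant: Defect; NE payoff = 0; Coop payoff = 81

Work:
Defect dominates (saves cost c = 3, benefit to others is external)
NE: All defect → everyone gets 0
If all cooperate: each receives (6)×14 - 3 = 81
Social dilemma: 81 > 0 but NE gives 0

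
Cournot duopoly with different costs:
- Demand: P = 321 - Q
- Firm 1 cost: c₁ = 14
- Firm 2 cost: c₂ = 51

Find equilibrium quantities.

q₁* = 114.67, q₂* = 77.67

Work:
Reaction: q₁ = (321 - 14 - q₂)/2
Reaction: q₂ = (321 - 51 - q₁)/2
Solve simultaneously:
q₁* = (321 - 2×14 + 51)/3 = 114.67
q₂* = (321 - 2×51 + 14)/3 = 77.67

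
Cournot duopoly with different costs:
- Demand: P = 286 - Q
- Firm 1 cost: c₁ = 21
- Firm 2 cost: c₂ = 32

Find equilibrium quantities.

q₁* = 92.0, q₂* = 81.0

Work:
Reaction: q₁ = (286 - 21 - q₂)/2
Reaction: q₂ = (286 - 32 - q₁)/2
Solve simultaneously:
q₁* = (286 - 2×21 + 32)/3 = 92.0
q₂* = (286 - 2×32 + 21)/3 = 81.0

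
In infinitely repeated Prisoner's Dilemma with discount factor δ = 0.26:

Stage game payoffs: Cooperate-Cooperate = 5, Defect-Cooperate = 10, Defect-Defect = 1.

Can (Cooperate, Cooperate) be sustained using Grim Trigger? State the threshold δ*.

δ* = 0.5556; since δ = 0.26 < 0.5556, cooperation cannot be sustained

Work:
For Grim Trigger:
Cooperate forever: 5/(1-δ)
Defect then punished: 10 + 1·δ/(1-δ)
Need: 5/(1-δ) ≥ 10 + 1·δ/(1-δ)
Solving: δ ≥ (T-R)/(T-P) = (10-5)/(10-1) = 0.5556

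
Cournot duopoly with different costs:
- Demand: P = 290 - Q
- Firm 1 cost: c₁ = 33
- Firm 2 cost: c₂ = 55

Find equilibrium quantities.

q₁* = 93.0, q₂* = 71.0

Work:
Reaction: q₁ = (290 - 33 - q₂)/2
Reaction: q₂ = (290 - 55 - q₁)/2
Solve simultaneously:
q₁* = (290 - 2×33 + 55)/3 = 93.0
q₂* = (290 - 2×55 + 33)/3 = 71.0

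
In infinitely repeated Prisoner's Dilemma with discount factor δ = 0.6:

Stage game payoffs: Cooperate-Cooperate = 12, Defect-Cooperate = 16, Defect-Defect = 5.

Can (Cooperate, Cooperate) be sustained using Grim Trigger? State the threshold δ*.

δ* = 0.3636; since δ = 0.6 ≥ 0.3636, cooperation can be sustained

Work:
For Grim Trigger:
Cooperate forever: 12/(1-δ)
Defect then punished: 16 + 5·δ/(1-δ)
Need: 12/(1-δ) ≥ 16 + 5·δ/(1-δ)
Solving: δ ≥ (T-R)/(T-P) = (16-12)/(16-5) = 0.3636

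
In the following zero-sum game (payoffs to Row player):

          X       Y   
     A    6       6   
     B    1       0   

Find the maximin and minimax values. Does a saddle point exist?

Maximin = 6, Minimax = 6, Saddle: True

Work:
Row minimums: [6, 0] → maximin = 6
Column maximums: [6, 6] → minimax = 6
Saddle point exists! Game value = 6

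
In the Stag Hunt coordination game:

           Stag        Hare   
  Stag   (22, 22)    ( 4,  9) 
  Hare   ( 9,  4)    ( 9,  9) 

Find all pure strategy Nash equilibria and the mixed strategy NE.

Pure NE: (Stag, Stag) and (Hare, Hare); Mixed NE: p = 0.2778, q = 0.2778

Work:
Check pure NE:
(Stag, Stag): (22, 22) - no unilateral deviation beneficial
(Hare, Hare): (9, 9) - no unilateral deviation beneficial
Mixed NE: P1 plays Stag with p = 0.2778, P2 plays Stag with q = 0.2778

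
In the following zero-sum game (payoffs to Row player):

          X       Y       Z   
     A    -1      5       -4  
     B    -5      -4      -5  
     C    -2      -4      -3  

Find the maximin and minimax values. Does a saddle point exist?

Maximin = -4, Minimax = -3, Saddle: False

Work:
Row minimums: [-4, -5, -4] → maximin = -4
Column maximums: [-1, 5, -3] → minimax = -3
No saddle point (maximin ≠ minimax). Mixed strategy needed.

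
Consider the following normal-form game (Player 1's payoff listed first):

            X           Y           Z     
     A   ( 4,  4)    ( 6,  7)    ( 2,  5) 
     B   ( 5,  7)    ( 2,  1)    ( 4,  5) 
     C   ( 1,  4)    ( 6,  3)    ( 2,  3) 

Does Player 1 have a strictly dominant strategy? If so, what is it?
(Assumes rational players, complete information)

No strictly dominant strategy exists for Player 1

Work:
A strategy strictly dominates another if it gives a strictly higher payoff against every opponent action. Compare each pair of P1's strategies column-by-column:
  A vs B: [4 vs 5, 6 vs 2, 2 vs 4] → A does not strictly dominate B (column X: 4 ≤ 5)
  A vs C: [4 vs 1, 6 vs 6, 2 vs 2] → A does not strictly dominate C (column Y: 6 ≤ 6)
  B vs A: [5 vs 4, 2 vs 6, 4 vs 2] → B does not strictly dominate A (column Y: 2 ≤ 6)
  B vs C: [5 vs 1, 2 vs 6, 4 vs 2] → B does not strictly dominate C (column Y: 2 ≤ 6)
  C vs A: [1 vs 4, 6 vs 6, 2 vs 2] → C does not strictly dominate A (column X: 1 ≤ 4)
  C vs B: [1 vs 5, 6 vs 2, 2 vs 4] → C does not strictly dominate B (column X: 1 ≤ 5)
No single strategy strictly dominates all others → no strictly dominant strategy.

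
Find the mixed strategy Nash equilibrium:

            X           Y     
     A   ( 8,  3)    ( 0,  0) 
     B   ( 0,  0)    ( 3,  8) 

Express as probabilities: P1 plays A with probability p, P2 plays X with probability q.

p = 0.7273, q = 0.2727

Work:
Find probabilities that make opponent indifferent:
P2 chooses q to make P1 indifferent between A and B
P1 chooses p to make P2 indifferent between X and Y
Mixed NE: P1 plays (A: 0.7273, B: 0.2727), P2 plays (X: 0.2727, Y: 0.7273)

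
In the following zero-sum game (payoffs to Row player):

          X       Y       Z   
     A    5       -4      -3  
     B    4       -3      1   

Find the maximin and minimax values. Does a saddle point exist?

Maximin = -3, Minimax = -3, Saddle: True

Work:
Row minimums: [-4, -3] → maximin = -3
Column maximums: [5, -3, 1] → minimax = -3
Saddle point exists! Game value = -3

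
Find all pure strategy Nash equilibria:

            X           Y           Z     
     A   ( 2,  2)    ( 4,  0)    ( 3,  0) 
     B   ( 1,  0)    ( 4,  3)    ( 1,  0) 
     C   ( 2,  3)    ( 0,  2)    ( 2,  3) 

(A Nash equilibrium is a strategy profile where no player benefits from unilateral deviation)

Nash equilibrium: (A, X), (B, Y), (C, X)

Work:
Best responses:
  P1 vs X: payoffs [2, 1, 2] → best response A/C (payoff 2)
  P1 vs Y: payoffs [4, 4, 0] → best response A/B (payoff 4)
  P1 vs Z: payoffs [3, 1, 2] → best response A (payoff 3)
  P2 vs A: payoffs [2, 0, 0] → best response X (payoff 2)
  P2 vs B: payoffs [0, 3, 0] → best response Y (payoff 3)
  P2 vs C: payoffs [3, 2, 3] → best response X/Z (payoff 3)
Mutual best responses: (A,X), (B,Y), (C,X) → Nash equilibria.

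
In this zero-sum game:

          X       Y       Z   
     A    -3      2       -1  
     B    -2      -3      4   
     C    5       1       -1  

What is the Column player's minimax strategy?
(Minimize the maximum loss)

Column should play Y, value = 2

Work:
Column player minimizes Row's maximum payoff:
Column X: max payoff to Row = 5
Column Y: max payoff to Row = 2
Column Z: max payoff to Row = 4
Minimum is 2, achieved by column Y.
Minimax strategy: Y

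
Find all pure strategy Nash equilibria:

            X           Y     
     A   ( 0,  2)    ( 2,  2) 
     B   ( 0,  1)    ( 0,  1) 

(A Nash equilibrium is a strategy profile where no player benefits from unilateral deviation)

Nash equilibrium: (A, X), (A, Y), (B, X)

Work:
Best responses:
  P1 vs X: payoffs [0, 0] → best response A/B (payoff 0)
  P1 vs Y: payoffs [2, 0] → best response A (payoff 2)
  P2 vs A: payoffs [2, 2] → best response X/Y (payoff 2)
  P2 vs B: payoffs [1, 1] → best response X/Y (payoff 1)
Mutual best responses: (A,X), (A,Y), (B,X) → Nash equilibria.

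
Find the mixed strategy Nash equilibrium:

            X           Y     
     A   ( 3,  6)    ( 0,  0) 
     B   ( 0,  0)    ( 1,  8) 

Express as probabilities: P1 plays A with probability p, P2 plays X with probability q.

p = 0.5714, q = 0.25

Work:
Find probabilities that make opponent indifferent:
P2 chooses q to make P1 indifferent between A and B
P1 chooses p to make P2 indifferent between X and Y
Mixed NE: P1 plays (A: 0.5714, B: 0.4286), P2 plays (X: 0.25, Y: 0.75)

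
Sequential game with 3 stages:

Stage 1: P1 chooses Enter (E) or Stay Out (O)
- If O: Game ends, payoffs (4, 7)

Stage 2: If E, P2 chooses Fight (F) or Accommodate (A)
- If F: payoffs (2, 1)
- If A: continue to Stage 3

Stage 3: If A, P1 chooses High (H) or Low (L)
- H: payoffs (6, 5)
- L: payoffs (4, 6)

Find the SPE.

SPE: (E, A, H); Outcome (6, 5)

Work:
Stage 3: P1 chooses H (6 vs 4)
Stage 2: P2: F->1, A->5 (anticipating H). Choose A
Stage 1: P1: O->4, E->6 (anticipating A, H). Choose E
SPE path: E -> A -> H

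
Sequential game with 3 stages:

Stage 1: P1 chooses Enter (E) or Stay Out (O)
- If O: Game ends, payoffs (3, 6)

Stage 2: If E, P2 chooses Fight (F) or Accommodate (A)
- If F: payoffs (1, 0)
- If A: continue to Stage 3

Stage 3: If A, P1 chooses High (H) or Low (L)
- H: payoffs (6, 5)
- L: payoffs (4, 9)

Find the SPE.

SPE: (E, A, H); Outcome (6, 5)

Work:
Stage 3: P1 chooses H (6 vs 4)
Stage 2: P2: F->0, A->5 (anticipating H). Choose A
Stage 1: P1: O->3, E->6 (anticipating A, H). Choose E
SPE path: E -> A -> H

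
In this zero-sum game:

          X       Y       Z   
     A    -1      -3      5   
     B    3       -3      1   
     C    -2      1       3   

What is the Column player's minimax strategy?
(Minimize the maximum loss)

Column should play Y, value = 1

Work:
Column player minimizes Row's maximum payoff:
Column X: max payoff to Row = 3
Column Y: max payoff to Row = 1
Column Z: max payoff to Row = 5
Minimum is 1, achieved by column Y.
Minimax strategy: Y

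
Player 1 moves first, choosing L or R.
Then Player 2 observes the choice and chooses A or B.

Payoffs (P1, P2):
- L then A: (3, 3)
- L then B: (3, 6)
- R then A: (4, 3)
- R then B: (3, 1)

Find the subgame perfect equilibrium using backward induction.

P1 plays R, P2 plays B after L and A after R; Payoff (4, 3)

Work:
Backward induction:
After L: P2 chooses B → P1 gets 3
After R: P2 chooses A → P1 gets 4
P1 chooses R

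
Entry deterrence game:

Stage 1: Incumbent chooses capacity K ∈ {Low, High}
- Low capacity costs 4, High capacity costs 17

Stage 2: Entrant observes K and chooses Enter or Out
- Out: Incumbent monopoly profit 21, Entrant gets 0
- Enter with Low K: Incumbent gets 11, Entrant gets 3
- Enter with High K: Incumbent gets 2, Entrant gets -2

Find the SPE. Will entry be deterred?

SPE: (Low, Enter|Low, Out|High); Entry not deterred. Incumbent net profit = 7, Entrant gets 3

Work:
After Low K: Entrant enters (3 > 0)
After High K: Entrant stays out (-2 < 0)
Incumbent: Low → 11−4=7, High → 21−17=4
Incumbent chooses Low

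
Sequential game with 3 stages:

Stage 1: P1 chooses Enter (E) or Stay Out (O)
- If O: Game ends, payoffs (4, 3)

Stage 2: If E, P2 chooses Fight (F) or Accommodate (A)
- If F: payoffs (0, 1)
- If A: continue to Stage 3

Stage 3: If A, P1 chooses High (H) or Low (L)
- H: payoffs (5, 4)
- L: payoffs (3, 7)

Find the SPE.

SPE: (E, A, H); Outcome (5, 4)

Work:
Stage 3: P1 chooses H (5 vs 3)
Stage 2: P2: F->1, A->4 (anticipating H). Choose A
Stage 1: P1: O->4, E->5 (anticipating A, H). Choose E
SPE path: E -> A -> H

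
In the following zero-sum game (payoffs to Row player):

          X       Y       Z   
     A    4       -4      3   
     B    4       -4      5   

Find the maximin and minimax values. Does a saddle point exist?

Maximin = -4, Minimax = -4, Saddle: True

Work:
Row minimums: [-4, -4] → maximin = -4
Column maximums: [4, -4, 5] → minimax = -4
Saddle point exists! Game value = -4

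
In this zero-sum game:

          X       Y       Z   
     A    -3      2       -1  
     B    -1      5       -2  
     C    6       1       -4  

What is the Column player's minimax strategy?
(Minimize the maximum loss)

Column should play Z, value = -1

Work:
Column player minimizes Row's maximum payoff:
Column X: max payoff to Row = 6
Column Y: max payoff to Row = 5
Column Z: max payoff to Row = -1
Minimum is -1, achieved by column Z.
Minimax strategy: Z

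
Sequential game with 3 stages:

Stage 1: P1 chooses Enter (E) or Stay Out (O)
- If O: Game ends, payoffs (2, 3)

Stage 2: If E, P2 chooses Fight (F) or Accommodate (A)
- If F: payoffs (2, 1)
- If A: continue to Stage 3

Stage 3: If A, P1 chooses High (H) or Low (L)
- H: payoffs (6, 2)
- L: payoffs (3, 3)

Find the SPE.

SPE: (E, A, H); Outcome (6, 2)

Work:
Stage 3: P1 chooses H (6 vs 3)
Stage 2: P2: F->1, A->2 (anticipating H). Choose A
Stage 1: P1: O->2, E->6 (anticipating A, H). Choose E
SPE path: E -> A -> H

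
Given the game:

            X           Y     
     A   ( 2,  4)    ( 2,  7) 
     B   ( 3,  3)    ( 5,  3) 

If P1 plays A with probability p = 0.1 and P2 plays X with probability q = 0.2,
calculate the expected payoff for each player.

E[P1] = 4.34, E[P2] = 3.34

Work:
E[P1] = p·q·π₁(A,X) + p·(1-q)·π₁(A,Y) + (1-p)·q·π₁(B,X) + (1-p)·(1-q)·π₁(B,Y)
= 0.1·0.2·2 + 0.1·0.8·2 + 0.9·0.2·3 + 0.9·0.8·5
= 4.34

E[P2] = 3.34 (similar calculation)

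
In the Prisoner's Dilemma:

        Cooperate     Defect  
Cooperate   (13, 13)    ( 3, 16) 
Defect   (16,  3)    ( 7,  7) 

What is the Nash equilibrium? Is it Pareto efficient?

(Defect, Defect) is NE; not Pareto efficient

Work:
Defect dominates Cooperate for both players:
If P2 cooperates: Defect (16) > Cooperate (13)
If P2 defects: Defect (7) > Cooperate (3)
NE: (Defect, Defect) with payoff (7, 7)
But (Cooperate, Cooperate) = (13, 13) Pareto dominates (7, 7)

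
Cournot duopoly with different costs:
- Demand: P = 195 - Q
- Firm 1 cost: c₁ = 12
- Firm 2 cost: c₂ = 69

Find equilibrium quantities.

q₁* = 80.0, q₂* = 23.0

Work:
Reaction: q₁ = (195 - 12 - q₂)/2
Reaction: q₂ = (195 - 69 - q₁)/2
Solve simultaneously:
q₁* = (195 - 2×12 + 69)/3 = 80.0
q₂* = (195 - 2×69 + 12)/3 = 23.0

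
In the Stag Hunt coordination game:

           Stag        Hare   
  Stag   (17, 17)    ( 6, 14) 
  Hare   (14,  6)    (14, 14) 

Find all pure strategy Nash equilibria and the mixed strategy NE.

Pure NE: (Stag, Stag) and (Hare, Hare); Mixed NE: p = 0.7273, q = 0.7273

Work:
Check pure NE:
(Stag, Stag): (17, 17) - no unilateral deviation beneficial
(Hare, Hare): (14, 14) - no unilateral deviation beneficial
Mixed NE: P1 plays Stag with p = 0.7273, P2 plays Stag with q = 0.7273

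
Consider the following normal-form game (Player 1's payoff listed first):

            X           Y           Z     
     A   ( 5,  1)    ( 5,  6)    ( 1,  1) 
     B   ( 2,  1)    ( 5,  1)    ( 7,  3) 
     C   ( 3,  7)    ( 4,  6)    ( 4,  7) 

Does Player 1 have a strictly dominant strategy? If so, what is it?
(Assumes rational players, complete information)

No strictly dominant strategy exists for Player 1

Work:
A strategy strictly dominates another if it gives a strictly higher payoff against every opponent action. Compare each pair of P1's strategies column-by-column:
  A vs B: [5 vs 2, 5 vs 5, 1 vs 7] → A does not strictly dominate B (column Y: 5 ≤ 5)
  A vs C: [5 vs 3, 5 vs 4, 1 vs 4] → A does not strictly dominate C (column Z: 1 ≤ 4)
  B vs A: [2 vs 5, 5 vs 5, 7 vs 1] → B does not strictly dominate A (column X: 2 ≤ 5)
  B vs C: [2 vs 3, 5 vs 4, 7 vs 4] → B does not strictly dominate C (column X: 2 ≤ 3)
  C vs A: [3 vs 5, 4 vs 5, 4 vs 1] → C does not strictly dominate A (column X: 3 ≤ 5)
  C vs B: [3 vs 2, 4 vs 5, 4 vs 7] → C does not strictly dominate B (column Y: 4 ≤ 5)
No single strategy strictly dominates all others → no strictly dominant strategy.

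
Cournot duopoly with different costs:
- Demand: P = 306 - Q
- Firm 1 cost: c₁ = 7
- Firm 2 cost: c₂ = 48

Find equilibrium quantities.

q₁* = 113.33, q₂* = 72.33

Work:
Reaction: q₁ = (306 - 7 - q₂)/2
Reaction: q₂ = (306 - 48 - q₁)/2
Solve simultaneously:
q₁* = (306 - 2×7 + 48)/3 = 113.33
q₂* = (306 - 2×48 + 7)/3 = 72.33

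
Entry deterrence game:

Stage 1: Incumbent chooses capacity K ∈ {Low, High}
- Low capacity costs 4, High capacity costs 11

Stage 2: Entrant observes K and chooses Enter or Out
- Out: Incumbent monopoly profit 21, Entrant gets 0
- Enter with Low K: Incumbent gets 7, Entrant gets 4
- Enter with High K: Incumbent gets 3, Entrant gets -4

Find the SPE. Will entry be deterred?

SPE: (High, Enter|Low, Out|High); Entry deterred. Incumbent net profit = 10

Work:
After Low K: Entrant enters (4 > 0)
After High K: Entrant stays out (-4 < 0)
Incumbent: Low → 7−4=3, High → 21−11=10
Incumbent chooses High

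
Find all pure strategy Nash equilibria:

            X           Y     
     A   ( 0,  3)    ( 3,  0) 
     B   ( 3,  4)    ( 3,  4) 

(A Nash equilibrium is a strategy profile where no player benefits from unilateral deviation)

Nash equilibrium: (B, X), (B, Y)

Work:
Best responses:
  P1 vs X: payoffs [0, 3] → best response B (payoff 3)
  P1 vs Y: payoffs [3, 3] → best response A/B (payoff 3)
  P2 vs A: payoffs [3, 0] → best response X (payoff 3)
  P2 vs B: payoffs [4, 4] → best response X/Y (payoff 4)
Mutual best responses: (B,X), (B,Y) → Nash equilibria.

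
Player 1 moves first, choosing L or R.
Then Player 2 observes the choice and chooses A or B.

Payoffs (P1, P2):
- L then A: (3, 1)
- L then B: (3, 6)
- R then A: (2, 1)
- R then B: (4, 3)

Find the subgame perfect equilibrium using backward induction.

P1 plays R, P2 plays B after L and B after R; Payoff (4, 3)

Work:
Backward induction:
After L: P2 chooses B → P1 gets 3
After R: P2 chooses B → P1 gets 4
P1 chooses R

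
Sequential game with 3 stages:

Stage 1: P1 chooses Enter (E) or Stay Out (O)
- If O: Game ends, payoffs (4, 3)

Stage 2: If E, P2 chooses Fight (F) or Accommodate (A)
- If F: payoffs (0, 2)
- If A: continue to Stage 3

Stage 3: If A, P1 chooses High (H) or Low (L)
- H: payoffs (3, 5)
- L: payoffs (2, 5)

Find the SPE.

SPE: (O, A, H); Outcome (4, 3)

Work:
Stage 3: P1 chooses H (3 vs 2)
Stage 2: P2: F->2, A->5 (anticipating H). Choose A
Stage 1: P1: O->4, E->3 (anticipating A, H). Choose O
SPE path: O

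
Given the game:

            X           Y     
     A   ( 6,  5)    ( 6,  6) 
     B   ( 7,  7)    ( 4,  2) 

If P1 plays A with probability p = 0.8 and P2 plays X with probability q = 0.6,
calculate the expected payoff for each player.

E[P1] = 5.96, E[P2] = 5.32

Work:
E[P1] = p·q·π₁(A,X) + p·(1-q)·π₁(A,Y) + (1-p)·q·π₁(B,X) + (1-p)·(1-q)·π₁(B,Y)
= 0.8·0.6·6 + 0.8·0.4·6 + 0.2·0.6·7 + 0.2·0.4·4
= 5.96

E[P2] = 5.32 (similar calculation)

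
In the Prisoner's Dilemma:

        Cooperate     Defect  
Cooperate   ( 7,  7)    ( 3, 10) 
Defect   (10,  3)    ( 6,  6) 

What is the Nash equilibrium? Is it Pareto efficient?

(Defect, Defect) is NE; not Pareto efficient

Work:
Defect dominates Cooperate for both players:
If P2 cooperates: Defect (10) > Cooperate (7)
If P2 defects: Defect (6) > Cooperate (3)
NE: (Defect, Defect) with payoff (6, 6)
But (Cooperate, Cooperate) = (7, 7) Pareto dominates (6, 6)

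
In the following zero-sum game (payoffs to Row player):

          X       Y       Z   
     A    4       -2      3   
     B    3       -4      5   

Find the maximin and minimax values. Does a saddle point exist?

Maximin = -2, Minimax = -2, Saddle: True

Work:
Row minimums: [-2, -4] → maximin = -2
Column maximums: [4, -2, 5] → minimax = -2
Saddle point exists! Game value = -2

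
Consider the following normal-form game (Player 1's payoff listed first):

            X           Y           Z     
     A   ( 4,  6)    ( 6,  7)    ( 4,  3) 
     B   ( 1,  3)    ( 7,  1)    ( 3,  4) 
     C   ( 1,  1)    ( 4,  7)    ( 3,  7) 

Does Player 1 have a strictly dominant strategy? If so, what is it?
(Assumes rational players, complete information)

No strictly dominant strategy exists for Player 1

Work:
A strategy strictly dominates another if it gives a strictly higher payoff against every opponent action. Compare each pair of P1's strategies column-by-column:
  A vs B: [4 vs 1, 6 vs 7, 4 vs 3] → A does not strictly dominate B (column Y: 6 ≤ 7)
  A vs C: [4 vs 1, 6 vs 4, 4 vs 3] → A strictly dominates C
  B vs A: [1 vs 4, 7 vs 6, 3 vs 4] → B does not strictly dominate A (column X: 1 ≤ 4)
  B vs C: [1 vs 1, 7 vs 4, 3 vs 3] → B does not strictly dominate C (column X: 1 ≤ 1)
  C vs A: [1 vs 4, 4 vs 6, 3 vs 4] → C does not strictly dominate A (column X: 1 ≤ 4)
  C vs B: [1 vs 1, 4 vs 7, 3 vs 3] → C does not strictly dominate B (column X: 1 ≤ 1)
No single strategy strictly dominates all others → no strictly dominant strategy.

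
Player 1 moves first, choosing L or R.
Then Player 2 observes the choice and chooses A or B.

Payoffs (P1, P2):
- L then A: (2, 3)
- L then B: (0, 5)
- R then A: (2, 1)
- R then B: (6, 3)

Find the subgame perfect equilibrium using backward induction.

P1 plays R, P2 plays B after L and B after R; Payoff (6, 3)

Work:
Backward induction:
After L: P2 chooses B → P1 gets 0
After R: P2 chooses B → P1 gets 6
P1 chooses R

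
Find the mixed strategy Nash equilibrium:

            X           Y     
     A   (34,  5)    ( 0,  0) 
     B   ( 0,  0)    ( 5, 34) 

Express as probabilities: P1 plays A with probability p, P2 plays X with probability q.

p = 0.8718, q = 0.1282

Work:
Find probabilities that make opponent indifferent:
P2 chooses q to make P1 indifferent between A and B
P1 chooses p to make P2 indifferent between X and Y
Mixed NE: P1 plays (A: 0.8718, B: 0.1282), P2 plays (X: 0.1282, Y: 0.8718)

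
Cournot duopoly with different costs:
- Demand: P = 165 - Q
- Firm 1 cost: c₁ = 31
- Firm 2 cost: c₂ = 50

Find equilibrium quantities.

q₁* = 51.0, q₂* = 32.0

Work:
Reaction: q₁ = (165 - 31 - q₂)/2
Reaction: q₂ = (165 - 50 - q₁)/2
Solve simultaneously:
q₁* = (165 - 2×31 + 50)/3 = 51.0
q₂* = (165 - 2×50 + 31)/3 = 32.0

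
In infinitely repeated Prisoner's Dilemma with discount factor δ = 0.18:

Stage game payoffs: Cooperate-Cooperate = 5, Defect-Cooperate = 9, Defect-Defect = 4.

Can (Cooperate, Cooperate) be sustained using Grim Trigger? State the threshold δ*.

δ* = 0.8; since δ = 0.18 < 0.8, cooperation cannot be sustained

Work:
For Grim Trigger:
Cooperate forever: 5/(1-δ)
Defect then punished: 9 + 4·δ/(1-δ)
Need: 5/(1-δ) ≥ 9 + 4·δ/(1-δ)
Solving: δ ≥ (T-R)/(T-P) = (9-5)/(9-4) = 0.8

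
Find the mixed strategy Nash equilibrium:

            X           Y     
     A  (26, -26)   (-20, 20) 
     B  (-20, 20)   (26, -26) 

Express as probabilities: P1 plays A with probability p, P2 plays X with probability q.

p = 0.5, q = 0.5

Work:
Find probabilities that make opponent indifferent:
P2 chooses q to make P1 indifferent between A and B
P1 chooses p to make P2 indifferent between X and Y
Mixed NE: P1 plays (A: 0.5, B: 0.5), P2 plays (X: 0.5, Y: 0.5)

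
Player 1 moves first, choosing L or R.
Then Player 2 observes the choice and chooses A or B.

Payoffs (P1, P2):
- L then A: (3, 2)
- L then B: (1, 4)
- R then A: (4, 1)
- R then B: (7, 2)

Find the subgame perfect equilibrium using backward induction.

P1 plays R, P2 plays B after L and B after R; Payoff (7, 2)

Work:
Backward induction:
After L: P2 chooses B → P1 gets 1
After R: P2 chooses B → P1 gets 7
P1 chooses R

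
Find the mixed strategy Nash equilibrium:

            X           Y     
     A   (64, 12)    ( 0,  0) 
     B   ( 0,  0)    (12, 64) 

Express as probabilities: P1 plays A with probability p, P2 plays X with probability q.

p = 0.8421, q = 0.1579

Work:
Find probabilities that make opponent indifferent:
P2 chooses q to make P1 indifferent between A and B
P1 chooses p to make P2 indifferent between X and Y
Mixed NE: P1 plays (A: 0.8421, B: 0.1579), P2 plays (X: 0.1579, Y: 0.8421)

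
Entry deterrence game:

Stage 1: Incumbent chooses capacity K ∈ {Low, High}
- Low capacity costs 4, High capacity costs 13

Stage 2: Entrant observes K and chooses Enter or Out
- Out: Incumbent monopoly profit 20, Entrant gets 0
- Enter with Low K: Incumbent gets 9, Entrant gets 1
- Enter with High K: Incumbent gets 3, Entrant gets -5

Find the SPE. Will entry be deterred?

SPE: (High, Enter|Low, Out|High); Entry deterred. Incumbent net profit = 7

Work:
After Low K: Entrant enters (1 > 0)
After High K: Entrant stays out (-5 < 0)
Incumbent: Low → 9−4=5, High → 20−13=7
Incumbent chooses High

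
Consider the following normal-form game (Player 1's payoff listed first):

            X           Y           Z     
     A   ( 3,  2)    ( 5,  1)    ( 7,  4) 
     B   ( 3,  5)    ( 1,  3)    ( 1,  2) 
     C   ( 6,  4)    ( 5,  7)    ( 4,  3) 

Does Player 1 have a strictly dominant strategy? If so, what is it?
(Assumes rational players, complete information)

No strictly dominant strategy exists for Player 1

Work:
A strategy strictly dominates another if it gives a strictly higher payoff against every opponent action. Compare each pair of P1's strategies column-by-column:
  A vs B: [3 vs 3, 5 vs 1, 7 vs 1] → A does not strictly dominate B (column X: 3 ≤ 3)
  A vs C: [3 vs 6, 5 vs 5, 7 vs 4] → A does not strictly dominate C (column X: 3 ≤ 6)
  B vs A: [3 vs 3, 1 vs 5, 1 vs 7] → B does not strictly dominate A (column X: 3 ≤ 3)
  B vs C: [3 vs 6, 1 vs 5, 1 vs 4] → B does not strictly dominate C (column X: 3 ≤ 6)
  C vs A: [6 vs 3, 5 vs 5, 4 vs 7] → C does not strictly dominate A (column Y: 5 ≤ 5)
  C vs B: [6 vs 3, 5 vs 1, 4 vs 1] → C strictly dominates B
No single strategy strictly dominates all others → no strictly dominant strategy.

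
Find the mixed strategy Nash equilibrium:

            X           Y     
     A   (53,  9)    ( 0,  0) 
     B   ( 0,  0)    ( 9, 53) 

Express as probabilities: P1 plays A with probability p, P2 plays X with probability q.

p = 0.8548, q = 0.1452

Work:
Find probabilities that make opponent indifferent:
P2 chooses q to make P1 indifferent between A and B
P1 chooses p to make P2 indifferent between X and Y
Mixed NE: P1 plays (A: 0.8548, B: 0.1452), P2 plays (X: 0.1452, Y: 0.8548)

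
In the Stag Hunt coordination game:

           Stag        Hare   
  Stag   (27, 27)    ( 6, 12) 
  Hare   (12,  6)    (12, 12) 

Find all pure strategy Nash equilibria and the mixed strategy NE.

Pure NE: (Stag, Stag) and (Hare, Hare); Mixed NE: p = 0.2857, q = 0.2857

Work:
Check pure NE:
(Stag, Stag): (27, 27) - no unilateral deviation beneficial
(Hare, Hare): (12, 12) - no unilateral deviation beneficial
Mixed NE: P1 plays Stag with p = 0.2857, P2 plays Stag with q = 0.2857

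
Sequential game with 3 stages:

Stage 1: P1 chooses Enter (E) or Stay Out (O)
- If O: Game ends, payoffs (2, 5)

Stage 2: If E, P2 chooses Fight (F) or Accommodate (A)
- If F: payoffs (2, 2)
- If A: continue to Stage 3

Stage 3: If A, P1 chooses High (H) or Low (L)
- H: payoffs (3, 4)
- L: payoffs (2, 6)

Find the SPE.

SPE: (E, A, H); Outcome (3, 4)

Work:
Stage 3: P1 chooses H (3 vs 2)
Stage 2: P2: F->2, A->4 (anticipating H). Choose A
Stage 1: P1: O->2, E->3 (anticipating A, H). Choose E
SPE path: E -> A -> H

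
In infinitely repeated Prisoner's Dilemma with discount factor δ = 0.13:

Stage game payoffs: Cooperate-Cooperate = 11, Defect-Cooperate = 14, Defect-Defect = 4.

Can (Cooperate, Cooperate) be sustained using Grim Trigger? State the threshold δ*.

δ* = 0.3; since δ = 0.13 < 0.3, cooperation cannot be sustained

Work:
For Grim Trigger:
Cooperate forever: 11/(1-δ)
Defect then punished: 14 + 4·δ/(1-δ)
Need: 11/(1-δ) ≥ 14 + 4·δ/(1-δ)
Solving: δ ≥ (T-R)/(T-P) = (14-11)/(14-4) = 0.3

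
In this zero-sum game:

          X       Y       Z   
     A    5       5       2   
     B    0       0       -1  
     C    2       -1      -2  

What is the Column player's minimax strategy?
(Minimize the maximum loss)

Column should play Z, value = 2

Work:
Column player minimizes Row's maximum payoff:
Column X: max payoff to Row = 5
Column Y: max payoff to Row = 5
Column Z: max payoff to Row = 2
Minimum is 2, achieved by column Z.
Minimax strategy: Z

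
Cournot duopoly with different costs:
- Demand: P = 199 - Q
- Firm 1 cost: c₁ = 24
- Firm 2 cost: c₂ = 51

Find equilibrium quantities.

q₁* = 67.33, q₂* = 40.33

Work:
Reaction: q₁ = (199 - 24 - q₂)/2
Reaction: q₂ = (199 - 51 - q₁)/2
Solve simultaneously:
q₁* = (199 - 2×24 + 51)/3 = 67.33
q₂* = (199 - 2×51 + 24)/3 = 40.33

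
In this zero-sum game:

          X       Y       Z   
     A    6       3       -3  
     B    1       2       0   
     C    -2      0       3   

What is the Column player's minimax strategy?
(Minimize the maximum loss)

Column should play Y or Z (all achieve the minimum), value = 3

Work:
Column player minimizes Row's maximum payoff:
Column X: max payoff to Row = 6
Column Y: max payoff to Row = 3
Column Z: max payoff to Row = 3
Minimum is 3, achieved by columns Y, Z (tied).
Each of Y or Z is a minimax strategy.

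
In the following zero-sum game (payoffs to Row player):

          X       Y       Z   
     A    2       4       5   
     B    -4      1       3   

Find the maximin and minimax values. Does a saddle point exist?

Maximin = 2, Minimax = 2, Saddle: True

Work:
Row minimums: [2, -4] → maximin = 2
Column maximums: [2, 4, 5] → minimax = 2
Saddle point exists! Game value = 2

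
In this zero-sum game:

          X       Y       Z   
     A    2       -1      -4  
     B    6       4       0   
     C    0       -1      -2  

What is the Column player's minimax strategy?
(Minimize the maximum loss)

Column should play Z, value = 0

Work:
Column player minimizes Row's maximum payoff:
Column X: max payoff to Row = 6
Column Y: max payoff to Row = 4
Column Z: max payoff to Row = 0
Minimum is 0, achieved by column Z.
Minimax strategy: Z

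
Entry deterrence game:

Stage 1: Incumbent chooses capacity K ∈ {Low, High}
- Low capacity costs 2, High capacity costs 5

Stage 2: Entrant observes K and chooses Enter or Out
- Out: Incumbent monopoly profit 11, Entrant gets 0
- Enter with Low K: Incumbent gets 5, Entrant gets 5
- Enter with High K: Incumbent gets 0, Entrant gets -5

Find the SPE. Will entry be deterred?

SPE: (High, Enter|Low, Out|High); Entry deterred. Incumbent net profit = 6

Work:
After Low K: Entrant enters (5 > 0)
After High K: Entrant stays out (-5 < 0)
Incumbent: Low → 5−2=3, High → 11−5=6
Incumbent chooses High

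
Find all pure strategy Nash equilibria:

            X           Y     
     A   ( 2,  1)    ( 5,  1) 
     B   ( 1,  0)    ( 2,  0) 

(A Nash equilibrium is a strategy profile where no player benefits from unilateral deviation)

Nash equilibrium: (A, X), (A, Y)

Work:
Best responses:
  P1 vs X: payoffs [2, 1] → best response A (payoff 2)
  P1 vs Y: payoffs [5, 2] → best response A (payoff 5)
  P2 vs A: payoffs [1, 1] → best response X/Y (payoff 1)
  P2 vs B: payoffs [0, 0] → best response X/Y (payoff 0)
Mutual best responses: (A,X), (A,Y) → Nash equilibria.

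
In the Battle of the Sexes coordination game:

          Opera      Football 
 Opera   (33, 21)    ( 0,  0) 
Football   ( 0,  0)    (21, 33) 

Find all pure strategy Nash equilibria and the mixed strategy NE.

Pure NE: (Opera, Opera) and (Football, Football); Mixed NE: p = 0.6111, q = 0.3889

Work:
Check pure NE:
(Opera, Opera): (33, 21) - no unilateral deviation beneficial
(Football, Football): (21, 33) - no unilateral deviation beneficial
Mixed NE: P1 plays Opera with p = 0.6111, P2 plays Opera with q = 0.3889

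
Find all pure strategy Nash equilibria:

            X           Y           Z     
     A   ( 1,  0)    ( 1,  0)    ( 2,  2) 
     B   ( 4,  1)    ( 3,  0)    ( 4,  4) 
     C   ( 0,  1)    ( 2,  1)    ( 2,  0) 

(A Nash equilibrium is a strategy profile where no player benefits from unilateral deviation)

Nash equilibrium: (B, Z)

Work:
Best responses:
  P1 vs X: payoffs [1, 4, 0] → best response B (payoff 4)
  P1 vs Y: payoffs [1, 3, 2] → best response B (payoff 3)
  P1 vs Z: payoffs [2, 4, 2] → best response B (payoff 4)
  P2 vs A: payoffs [0, 0, 2] → best response Z (payoff 2)
  P2 vs B: payoffs [1, 0, 4] → best response Z (payoff 4)
  P2 vs C: payoffs [1, 1, 0] → best response X/Y (payoff 1)
Mutual best responses: (B,Z) → Nash equilibria.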